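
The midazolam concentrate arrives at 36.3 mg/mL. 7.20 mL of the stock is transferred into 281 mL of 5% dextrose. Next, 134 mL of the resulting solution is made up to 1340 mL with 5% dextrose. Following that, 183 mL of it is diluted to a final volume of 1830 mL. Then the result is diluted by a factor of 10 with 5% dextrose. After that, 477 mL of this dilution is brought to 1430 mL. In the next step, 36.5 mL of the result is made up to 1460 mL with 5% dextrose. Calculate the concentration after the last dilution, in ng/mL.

Overall dilution factor = 40.03 × 10 × 10 × 10 × 2.998 × 40 = 4.80 × 10⁶.
36.3 mg/mL / 4.80 × 10⁶ = 7.56 × 10⁻⁶ mg/mL = 7.56 ng/mL.

7.56 ng/mL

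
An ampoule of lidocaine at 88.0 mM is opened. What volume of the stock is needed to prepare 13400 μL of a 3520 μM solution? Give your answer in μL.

536 μL

3520 μM = 3.52 mM.
V₁ = C₂V₂/C₁ = 3.52 × 13400 / 88.0 = 536 μL.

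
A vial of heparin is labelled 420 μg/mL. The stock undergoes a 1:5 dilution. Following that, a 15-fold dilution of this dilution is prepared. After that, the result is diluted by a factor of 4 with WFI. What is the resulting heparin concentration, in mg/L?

1.40 mg/L

Overall dilution factor = 5 × 15 × 4 = 300.
420 μg/mL / 300 = 1.40 μg/mL = 1.40 mg/L.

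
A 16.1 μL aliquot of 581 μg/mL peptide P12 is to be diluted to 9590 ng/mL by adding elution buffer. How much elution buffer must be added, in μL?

9590 ng/mL = 9.59 μg/mL.
V₂ = C₁V₁/C₂ = 581 × 16.1 / 9.59 = 975 μL.
Diluent to add = V₂ − V₁ = 975 − 16.1 = 959 μL.

959 μL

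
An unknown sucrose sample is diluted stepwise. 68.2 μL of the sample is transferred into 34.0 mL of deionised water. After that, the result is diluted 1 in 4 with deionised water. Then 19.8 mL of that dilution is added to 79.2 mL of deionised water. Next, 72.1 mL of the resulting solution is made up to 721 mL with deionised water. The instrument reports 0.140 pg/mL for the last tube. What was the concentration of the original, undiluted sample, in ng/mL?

14.0 ng/mL

Overall dilution factor = 499.5 × 4 × 5 × 10 = 9.99 × 10⁴.
Original = 0.140 pg/mL × 9.99 × 10⁴ = 1.40 × 10⁴ pg/mL = 14.0 ng/mL.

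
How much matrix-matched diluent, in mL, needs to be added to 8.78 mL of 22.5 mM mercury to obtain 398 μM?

488 mL

398 μM = 0.398 mM.
V₂ = C₁V₁/C₂ = 22.5 × 8.78 / 0.398 = 496 mL.
Diluent to add = V₂ − V₁ = 496 − 8.78 = 488 mL.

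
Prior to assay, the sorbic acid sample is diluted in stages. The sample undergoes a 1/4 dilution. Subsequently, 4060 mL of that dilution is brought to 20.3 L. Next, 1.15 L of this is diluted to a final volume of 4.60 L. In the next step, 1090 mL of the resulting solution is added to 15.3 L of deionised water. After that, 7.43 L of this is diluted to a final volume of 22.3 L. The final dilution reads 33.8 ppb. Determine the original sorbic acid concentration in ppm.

122 ppm

Overall dilution factor = 4 × 5 × 4 × 15.04 × 3.001 = 3610.
Original = 33.8 ppb × 3610 = 1.22 × 10⁵ ppb = 122 ppm.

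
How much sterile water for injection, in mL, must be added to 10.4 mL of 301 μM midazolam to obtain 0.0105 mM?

0.0105 mM = 10.5 μM.
V₂ = C₁V₁/C₂ = 301 × 10.4 / 10.5 = 298 mL.
Diluent to add = V₂ − V₁ = 298 − 10.4 = 288 mL.

288 mL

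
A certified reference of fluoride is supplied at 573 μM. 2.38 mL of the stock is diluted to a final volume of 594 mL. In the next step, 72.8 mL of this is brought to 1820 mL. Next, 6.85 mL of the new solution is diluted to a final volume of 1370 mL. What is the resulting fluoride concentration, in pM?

Overall dilution factor = 249.6 × 25 × 200 = 1.25 × 10⁶.
573 μM / 1.25 × 10⁶ = 4.59 × 10⁻⁴ μM = 459 pM.

459 pM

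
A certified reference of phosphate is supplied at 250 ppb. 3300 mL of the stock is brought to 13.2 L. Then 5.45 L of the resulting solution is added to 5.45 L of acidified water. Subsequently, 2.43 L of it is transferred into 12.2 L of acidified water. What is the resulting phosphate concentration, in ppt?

5190 ppt

Overall dilution factor = 4 × 2 × 6.021 = 48.2.
250 ppb / 48.2 = 5.19 ppb = 5190 ppt.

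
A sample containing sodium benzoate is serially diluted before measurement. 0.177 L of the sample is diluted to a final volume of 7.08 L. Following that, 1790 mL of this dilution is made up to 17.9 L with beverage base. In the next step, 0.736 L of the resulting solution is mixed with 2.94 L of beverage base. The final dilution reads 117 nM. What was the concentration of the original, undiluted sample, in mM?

0.234 mM

Overall dilution factor = 40 × 10 × 4.995 = 1998.
Original = 117 nM × 1998 = 2.34 × 10⁵ nM = 0.234 mM.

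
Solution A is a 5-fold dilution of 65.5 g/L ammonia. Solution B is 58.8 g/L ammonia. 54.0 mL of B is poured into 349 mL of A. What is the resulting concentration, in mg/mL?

C_A = 65.5 g/L / 5 = 13.1 g/L.
C_mix = (C_A·V_A + C_B·V_B)/(V_A + V_B) = (13.1×349 + 58.8×54.0) / 403.0 = 19.2 g/L = 19.2 mg/mL.

19.2 mg/mL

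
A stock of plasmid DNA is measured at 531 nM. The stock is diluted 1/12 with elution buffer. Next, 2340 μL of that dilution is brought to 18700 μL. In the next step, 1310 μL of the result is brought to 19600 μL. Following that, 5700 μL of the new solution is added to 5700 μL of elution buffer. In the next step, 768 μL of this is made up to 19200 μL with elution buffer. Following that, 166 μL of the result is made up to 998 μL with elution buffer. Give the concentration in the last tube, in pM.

1.23 pM

Overall dilution factor = 12 × 7.991 × 14.96 × 2 × 25 × 6.012 = 4.31 × 10⁵.
531 nM / 4.31 × 10⁵ = 1.23 × 10⁻³ nM = 1.23 pM.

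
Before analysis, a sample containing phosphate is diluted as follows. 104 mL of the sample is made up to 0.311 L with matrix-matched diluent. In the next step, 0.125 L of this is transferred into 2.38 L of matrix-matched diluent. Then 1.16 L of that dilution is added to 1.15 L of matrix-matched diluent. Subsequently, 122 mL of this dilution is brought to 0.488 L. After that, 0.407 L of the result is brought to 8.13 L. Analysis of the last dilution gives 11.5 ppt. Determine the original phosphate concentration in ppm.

Overall dilution factor = 2.990 × 20.04 × 1.991 × 4 × 19.98 = 9535.
Original = 11.5 ppt × 9535 = 1.10 × 10⁵ ppt = 0.110 ppm.

0.110 ppm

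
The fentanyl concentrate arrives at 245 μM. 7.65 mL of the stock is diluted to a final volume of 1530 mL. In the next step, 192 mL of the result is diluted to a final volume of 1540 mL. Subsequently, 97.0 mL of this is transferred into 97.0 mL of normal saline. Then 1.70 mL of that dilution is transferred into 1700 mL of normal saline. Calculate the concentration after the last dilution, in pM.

Overall dilution factor = 200 × 8.021 × 2 × 1001 = 3.21 × 10⁶.
245 μM / 3.21 × 10⁶ = 7.63 × 10⁻⁵ μM = 76.3 pM.

76.3 pM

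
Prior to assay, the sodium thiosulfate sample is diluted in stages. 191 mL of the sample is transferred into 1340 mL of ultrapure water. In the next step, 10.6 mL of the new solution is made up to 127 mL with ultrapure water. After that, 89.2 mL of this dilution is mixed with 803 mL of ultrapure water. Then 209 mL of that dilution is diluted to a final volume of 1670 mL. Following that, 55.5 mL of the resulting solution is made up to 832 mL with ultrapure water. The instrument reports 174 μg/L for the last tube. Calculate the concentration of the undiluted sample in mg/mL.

20.0 mg/mL

Overall dilution factor = 8.016 × 11.98 × 10.00 × 7.990 × 14.99 = 1.15 × 10⁵.
Original = 174 μg/L × 1.15 × 10⁵ = 2.00 × 10⁷ μg/L = 20.0 mg/mL.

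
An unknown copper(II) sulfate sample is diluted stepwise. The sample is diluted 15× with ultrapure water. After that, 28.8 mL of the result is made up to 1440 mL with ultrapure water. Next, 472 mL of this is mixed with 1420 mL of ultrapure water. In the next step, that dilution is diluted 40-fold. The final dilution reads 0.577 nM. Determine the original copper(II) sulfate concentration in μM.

69.4 μM

Overall dilution factor = 15 × 50 × 4.008 × 40 = 1.20 × 10⁵.
Original = 0.577 nM × 1.20 × 10⁵ = 6.94 × 10⁴ nM = 69.4 μM.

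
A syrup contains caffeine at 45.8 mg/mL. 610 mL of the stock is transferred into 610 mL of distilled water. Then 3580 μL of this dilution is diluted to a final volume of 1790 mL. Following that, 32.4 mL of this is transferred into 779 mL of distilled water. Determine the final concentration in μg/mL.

Overall dilution factor = 2 × 500 × 25.04 = 2.50 × 10⁴.
45.8 mg/mL / 2.50 × 10⁴ = 1.83 × 10⁻³ mg/mL = 1.83 μg/mL.

1.83 μg/mL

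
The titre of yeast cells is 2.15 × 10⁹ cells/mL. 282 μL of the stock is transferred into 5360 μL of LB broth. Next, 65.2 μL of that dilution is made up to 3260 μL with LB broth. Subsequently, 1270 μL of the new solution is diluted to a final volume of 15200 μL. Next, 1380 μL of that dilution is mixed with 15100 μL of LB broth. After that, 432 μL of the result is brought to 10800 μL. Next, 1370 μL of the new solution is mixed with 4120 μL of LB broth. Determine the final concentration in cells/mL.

150 cells/mL

Overall dilution factor = 20.01 × 50 × 11.97 × 11.94 × 25 × 4.007 = 1.43 × 10⁷.
2.15 × 10⁹ cells/mL / 1.43 × 10⁷ = 150 cells/mL.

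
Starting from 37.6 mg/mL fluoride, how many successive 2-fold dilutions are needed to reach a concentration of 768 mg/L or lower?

6

Need 2ⁿ ≥ 49.0, so n ≥ log(49.0)/log(2) = 5.61.
Minimum whole steps: n = 6.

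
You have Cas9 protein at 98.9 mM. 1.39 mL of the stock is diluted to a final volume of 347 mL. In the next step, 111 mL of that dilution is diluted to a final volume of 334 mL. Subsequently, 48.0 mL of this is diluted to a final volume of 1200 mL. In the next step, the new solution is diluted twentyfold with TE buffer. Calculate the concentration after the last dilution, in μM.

Overall dilution factor = 249.6 × 3.009 × 25 × 20 = 3.76 × 10⁵.
98.9 mM / 3.76 × 10⁵ = 2.63 × 10⁻⁴ mM = 0.263 μM.

0.263 μM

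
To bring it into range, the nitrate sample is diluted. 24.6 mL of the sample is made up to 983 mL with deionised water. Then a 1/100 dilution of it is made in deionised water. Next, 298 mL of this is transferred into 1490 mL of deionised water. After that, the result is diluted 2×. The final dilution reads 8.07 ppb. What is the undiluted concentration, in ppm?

387 ppm

Overall dilution factor = 39.96 × 100 × 6 × 2 = 4.80 × 10⁴.
Original = 8.07 ppb × 4.80 × 10⁴ = 3.87 × 10⁵ ppb = 387 ppm.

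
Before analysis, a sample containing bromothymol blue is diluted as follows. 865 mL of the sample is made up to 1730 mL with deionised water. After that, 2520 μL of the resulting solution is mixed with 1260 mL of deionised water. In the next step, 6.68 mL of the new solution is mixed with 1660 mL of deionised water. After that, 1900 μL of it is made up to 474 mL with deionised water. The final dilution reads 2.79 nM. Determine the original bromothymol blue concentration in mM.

Overall dilution factor = 2 × 501 × 249.5 × 249.5 = 6.24 × 10⁷.
Original = 2.79 nM × 6.24 × 10⁷ = 1.74 × 10⁸ nM = 174 mM.

174 mM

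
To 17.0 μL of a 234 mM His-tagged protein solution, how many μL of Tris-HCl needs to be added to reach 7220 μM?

7220 μM = 7.22 mM.
V₂ = C₁V₁/C₂ = 234 × 17.0 / 7.22 = 551 μL.
Diluent to add = V₂ − V₁ = 551 − 17.0 = 534 μL.

534 μL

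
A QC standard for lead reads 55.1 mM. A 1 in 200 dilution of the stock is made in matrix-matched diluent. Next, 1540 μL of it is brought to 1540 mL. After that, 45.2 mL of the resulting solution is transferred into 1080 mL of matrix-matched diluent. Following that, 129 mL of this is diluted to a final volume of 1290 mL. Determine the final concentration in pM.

Overall dilution factor = 200 × 1000 × 24.89 × 10 = 4.98 × 10⁷.
55.1 mM / 4.98 × 10⁷ = 1.11 × 10⁻⁶ mM = 1110 pM.

1110 pM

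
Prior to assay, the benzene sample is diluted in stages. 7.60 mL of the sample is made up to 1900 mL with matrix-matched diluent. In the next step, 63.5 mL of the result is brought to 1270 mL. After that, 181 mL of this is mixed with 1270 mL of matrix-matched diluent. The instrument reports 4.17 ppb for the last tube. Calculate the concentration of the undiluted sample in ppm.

Overall dilution factor = 250 × 20 × 8.017 = 4.01 × 10⁴.
Original = 4.17 ppb × 4.01 × 10⁴ = 1.67 × 10⁵ ppb = 167 ppm.

167 ppm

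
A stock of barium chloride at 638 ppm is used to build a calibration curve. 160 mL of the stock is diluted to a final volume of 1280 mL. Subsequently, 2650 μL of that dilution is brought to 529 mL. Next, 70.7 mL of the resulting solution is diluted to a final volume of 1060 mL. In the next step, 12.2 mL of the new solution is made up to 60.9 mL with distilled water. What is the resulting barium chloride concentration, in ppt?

5340 ppt

Overall dilution factor = 8 × 199.6 × 14.99 × 4.992 = 1.20 × 10⁵.
638 ppm / 1.20 × 10⁵ = 5.34 × 10⁻³ ppm = 5340 ppt.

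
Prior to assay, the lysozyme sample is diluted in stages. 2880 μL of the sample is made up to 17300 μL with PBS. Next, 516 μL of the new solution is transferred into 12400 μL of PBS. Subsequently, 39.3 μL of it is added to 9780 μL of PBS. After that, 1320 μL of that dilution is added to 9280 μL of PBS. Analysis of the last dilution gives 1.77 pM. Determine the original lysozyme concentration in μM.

Overall dilution factor = 6.007 × 25.03 × 249.9 × 8.030 = 3.02 × 10⁵.
Original = 1.77 pM × 3.02 × 10⁵ = 5.34 × 10⁵ pM = 0.534 μM.

0.534 μM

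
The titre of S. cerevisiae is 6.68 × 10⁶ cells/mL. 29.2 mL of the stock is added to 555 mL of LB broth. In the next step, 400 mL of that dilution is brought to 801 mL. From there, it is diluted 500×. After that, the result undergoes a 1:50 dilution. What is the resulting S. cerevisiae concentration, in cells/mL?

6.67 cells/mL

Overall dilution factor = 20.01 × 2.002 × 500 × 50 = 1.00 × 10⁶.
6.68 × 10⁶ cells/mL / 1.00 × 10⁶ = 6.67 cells/mL.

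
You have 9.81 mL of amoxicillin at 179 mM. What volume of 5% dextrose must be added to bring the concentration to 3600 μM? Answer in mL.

478 mL

3600 μM = 3.60 mM.
V₂ = C₁V₁/C₂ = 179 × 9.81 / 3.60 = 488 mL.
Diluent to add = V₂ − V₁ = 488 − 9.81 = 478 mL.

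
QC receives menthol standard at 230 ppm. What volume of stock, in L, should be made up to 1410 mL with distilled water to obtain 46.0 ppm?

V₁ = C₂V₂/C₁ = 46.0 × 1410 / 230 = 282 mL = 0.282 L.

0.282 L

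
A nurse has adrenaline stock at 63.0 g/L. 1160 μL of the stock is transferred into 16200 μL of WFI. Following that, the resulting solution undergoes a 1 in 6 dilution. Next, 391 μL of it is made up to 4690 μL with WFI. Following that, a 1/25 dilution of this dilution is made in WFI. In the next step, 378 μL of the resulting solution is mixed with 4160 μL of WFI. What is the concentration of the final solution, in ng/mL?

Overall dilution factor = 14.97 × 6 × 11.99 × 25 × 12.01 = 3.23 × 10⁵.
63.0 g/L / 3.23 × 10⁵ = 1.95 × 10⁻⁴ g/L = 195 ng/mL.

195 ng/mL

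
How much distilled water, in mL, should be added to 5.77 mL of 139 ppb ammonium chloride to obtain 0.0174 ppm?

0.0174 ppm = 17.4 ppb.
V₂ = C₁V₁/C₂ = 139 × 5.77 / 17.4 = 46.1 mL.
Diluent to add = V₂ − V₁ = 46.1 − 5.77 = 40.3 mL.

40.3 mL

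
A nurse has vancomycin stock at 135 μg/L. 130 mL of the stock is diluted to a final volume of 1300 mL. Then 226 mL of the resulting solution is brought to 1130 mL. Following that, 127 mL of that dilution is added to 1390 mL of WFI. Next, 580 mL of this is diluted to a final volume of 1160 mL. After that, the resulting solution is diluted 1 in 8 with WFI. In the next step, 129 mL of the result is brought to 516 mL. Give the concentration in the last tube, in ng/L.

Overall dilution factor = 10 × 5 × 11.94 × 2 × 8 × 4 = 3.82 × 10⁴.
135 μg/L / 3.82 × 10⁴ = 3.53 × 10⁻³ μg/L = 3.53 ng/L.

3.53 ng/L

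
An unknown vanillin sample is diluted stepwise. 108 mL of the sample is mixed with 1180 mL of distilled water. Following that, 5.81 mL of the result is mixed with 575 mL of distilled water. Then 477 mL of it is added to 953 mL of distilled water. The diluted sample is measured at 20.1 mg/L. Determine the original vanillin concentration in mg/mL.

Overall dilution factor = 11.93 × 99.97 × 2.998 = 3574.
Original = 20.1 mg/L × 3574 = 7.18 × 10⁴ mg/L = 71.8 mg/mL.

71.8 mg/mL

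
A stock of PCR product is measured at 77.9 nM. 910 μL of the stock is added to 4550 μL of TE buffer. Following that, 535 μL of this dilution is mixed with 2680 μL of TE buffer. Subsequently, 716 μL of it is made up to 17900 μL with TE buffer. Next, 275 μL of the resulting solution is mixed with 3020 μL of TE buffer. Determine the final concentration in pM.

7.21 pM

Overall dilution factor = 6 × 6.009 × 25 × 11.98 = 1.08 × 10⁴.
77.9 nM / 1.08 × 10⁴ = 7.21 × 10⁻³ nM = 7.21 pM.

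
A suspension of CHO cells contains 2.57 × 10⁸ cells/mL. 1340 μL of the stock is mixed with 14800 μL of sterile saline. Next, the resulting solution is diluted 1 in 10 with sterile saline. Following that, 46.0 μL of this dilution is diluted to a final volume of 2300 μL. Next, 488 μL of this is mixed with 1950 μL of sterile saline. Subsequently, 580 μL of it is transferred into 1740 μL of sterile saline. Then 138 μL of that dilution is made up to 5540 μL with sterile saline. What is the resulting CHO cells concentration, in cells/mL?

Overall dilution factor = 12.04 × 10 × 50 × 4.996 × 4 × 40.14 = 4.83 × 10⁶.
2.57 × 10⁸ cells/mL / 4.83 × 10⁶ = 53.2 cells/mL.

53.2 cells/mL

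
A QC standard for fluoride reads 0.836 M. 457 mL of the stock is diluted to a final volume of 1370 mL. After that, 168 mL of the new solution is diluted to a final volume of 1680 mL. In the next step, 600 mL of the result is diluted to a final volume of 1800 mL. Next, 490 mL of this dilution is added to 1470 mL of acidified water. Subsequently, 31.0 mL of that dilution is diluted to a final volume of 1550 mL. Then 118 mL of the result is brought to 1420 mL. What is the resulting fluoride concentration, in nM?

Overall dilution factor = 2.998 × 10 × 3 × 4 × 50 × 12.03 = 2.16 × 10⁵.
0.836 M / 2.16 × 10⁵ = 3.86 × 10⁻⁶ M = 3860 nM.

3860 nM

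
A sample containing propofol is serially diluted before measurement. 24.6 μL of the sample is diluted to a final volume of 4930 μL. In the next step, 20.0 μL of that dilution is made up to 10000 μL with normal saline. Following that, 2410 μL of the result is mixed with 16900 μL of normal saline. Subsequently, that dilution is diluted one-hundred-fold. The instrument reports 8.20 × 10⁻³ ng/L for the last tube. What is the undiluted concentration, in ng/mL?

658 ng/mL

Overall dilution factor = 200.4 × 500 × 8.012 × 100 = 8.03 × 10⁷.
Original = 8.20 × 10⁻³ ng/L × 8.03 × 10⁷ = 6.58 × 10⁵ ng/L = 658 ng/mL.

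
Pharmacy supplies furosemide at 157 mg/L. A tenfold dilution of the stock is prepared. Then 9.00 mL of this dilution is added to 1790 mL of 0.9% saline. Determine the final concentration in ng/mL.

78.5 ng/mL

Overall dilution factor = 10 × 199.9 = 1999.
157 mg/L / 1999 = 0.0785 mg/L = 78.5 ng/mL.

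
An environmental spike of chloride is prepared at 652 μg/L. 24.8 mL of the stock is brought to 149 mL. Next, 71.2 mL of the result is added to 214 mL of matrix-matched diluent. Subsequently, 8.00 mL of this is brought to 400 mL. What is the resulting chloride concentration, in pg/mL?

542 pg/mL

Overall dilution factor = 6.008 × 4.006 × 50 = 1203.
652 μg/L / 1203 = 0.542 μg/L = 542 pg/mL.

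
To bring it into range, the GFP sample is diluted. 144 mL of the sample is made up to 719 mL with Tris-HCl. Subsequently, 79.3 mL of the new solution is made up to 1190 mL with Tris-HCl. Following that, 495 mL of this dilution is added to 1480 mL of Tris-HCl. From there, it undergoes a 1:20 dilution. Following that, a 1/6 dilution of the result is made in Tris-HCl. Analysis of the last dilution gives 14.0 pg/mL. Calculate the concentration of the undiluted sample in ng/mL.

502 ng/mL

Overall dilution factor = 4.993 × 15.01 × 3.990 × 20 × 6 = 3.59 × 10⁴.
Original = 14.0 pg/mL × 3.59 × 10⁴ = 5.02 × 10⁵ pg/mL = 502 ng/mL.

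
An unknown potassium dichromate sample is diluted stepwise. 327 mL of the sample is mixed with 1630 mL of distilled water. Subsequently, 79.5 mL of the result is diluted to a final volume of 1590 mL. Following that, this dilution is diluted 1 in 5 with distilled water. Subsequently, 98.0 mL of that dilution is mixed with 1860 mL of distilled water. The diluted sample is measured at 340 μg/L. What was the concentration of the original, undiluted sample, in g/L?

4.07 g/L

Overall dilution factor = 5.985 × 20 × 5 × 19.98 = 1.20 × 10⁴.
Original = 340 μg/L × 1.20 × 10⁴ = 4.07 × 10⁶ μg/L = 4.07 g/L.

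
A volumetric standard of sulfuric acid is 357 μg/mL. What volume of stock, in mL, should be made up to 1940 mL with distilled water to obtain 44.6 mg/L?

242 mL

44.6 mg/L = 44.6 μg/mL.
V₁ = C₂V₂/C₁ = 44.6 × 1940 / 357 = 242 mL.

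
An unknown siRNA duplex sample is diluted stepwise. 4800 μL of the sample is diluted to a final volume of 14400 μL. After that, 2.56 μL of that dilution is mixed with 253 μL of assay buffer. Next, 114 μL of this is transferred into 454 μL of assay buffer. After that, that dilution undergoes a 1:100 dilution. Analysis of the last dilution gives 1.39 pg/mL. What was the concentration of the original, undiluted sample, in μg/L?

207 μg/L

Overall dilution factor = 3 × 99.83 × 4.982 × 100 = 1.49 × 10⁵.
Original = 1.39 pg/mL × 1.49 × 10⁵ = 2.07 × 10⁵ pg/mL = 207 μg/L.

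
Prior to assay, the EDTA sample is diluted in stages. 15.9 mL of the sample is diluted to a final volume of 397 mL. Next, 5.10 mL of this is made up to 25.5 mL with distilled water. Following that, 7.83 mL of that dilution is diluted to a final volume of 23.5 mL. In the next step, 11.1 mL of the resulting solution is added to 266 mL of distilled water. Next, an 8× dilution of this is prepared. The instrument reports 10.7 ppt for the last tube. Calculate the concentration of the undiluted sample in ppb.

801 ppb

Overall dilution factor = 24.97 × 5 × 3.001 × 24.96 × 8 = 7.48 × 10⁴.
Original = 10.7 ppt × 7.48 × 10⁴ = 8.01 × 10⁵ ppt = 801 ppb.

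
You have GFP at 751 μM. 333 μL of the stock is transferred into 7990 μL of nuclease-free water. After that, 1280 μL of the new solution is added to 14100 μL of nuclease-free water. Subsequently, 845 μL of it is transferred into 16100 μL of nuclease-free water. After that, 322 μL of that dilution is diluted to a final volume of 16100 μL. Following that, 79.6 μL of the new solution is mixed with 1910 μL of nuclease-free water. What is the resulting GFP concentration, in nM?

0.0998 nM

Overall dilution factor = 24.99 × 12.02 × 20.05 × 50 × 24.99 = 7.53 × 10⁶.
751 μM / 7.53 × 10⁶ = 9.98 × 10⁻⁵ μM = 0.0998 nM.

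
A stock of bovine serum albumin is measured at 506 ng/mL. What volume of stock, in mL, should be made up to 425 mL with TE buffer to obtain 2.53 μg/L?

2.53 μg/L = 2.53 ng/mL.
V₁ = C₂V₂/C₁ = 2.53 × 425 / 506 = 2.12 mL.

2.12 mL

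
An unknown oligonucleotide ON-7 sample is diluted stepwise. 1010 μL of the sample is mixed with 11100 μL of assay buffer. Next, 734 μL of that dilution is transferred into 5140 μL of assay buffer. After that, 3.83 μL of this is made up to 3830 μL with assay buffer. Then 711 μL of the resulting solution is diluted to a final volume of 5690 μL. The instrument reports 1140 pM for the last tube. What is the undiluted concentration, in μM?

875 μM

Overall dilution factor = 11.99 × 8.003 × 1000 × 8.003 = 7.68 × 10⁵.
Original = 1140 pM × 7.68 × 10⁵ = 8.75 × 10⁸ pM = 875 μM.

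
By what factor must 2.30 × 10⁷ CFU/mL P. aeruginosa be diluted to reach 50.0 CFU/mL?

Factor = C₀/C_target = 2.30 × 10⁷ CFU/mL / 50.0 CFU/mL = 4.60 × 10⁵.

4.60 × 10⁵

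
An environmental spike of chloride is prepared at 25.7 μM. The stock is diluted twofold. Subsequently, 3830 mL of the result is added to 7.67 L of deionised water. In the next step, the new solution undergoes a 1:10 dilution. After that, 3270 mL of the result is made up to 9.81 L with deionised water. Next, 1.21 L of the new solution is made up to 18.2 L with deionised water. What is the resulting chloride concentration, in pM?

9480 pM

Overall dilution factor = 2 × 3.003 × 10 × 3 × 15.04 = 2710.
25.7 μM / 2710 = 9.48 × 10⁻³ μM = 9480 pM.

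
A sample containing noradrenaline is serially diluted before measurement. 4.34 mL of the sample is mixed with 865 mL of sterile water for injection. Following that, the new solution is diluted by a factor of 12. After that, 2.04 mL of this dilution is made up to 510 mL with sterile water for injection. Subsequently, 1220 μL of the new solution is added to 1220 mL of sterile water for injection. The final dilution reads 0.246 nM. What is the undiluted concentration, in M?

0.148 M

Overall dilution factor = 200.3 × 12 × 250 × 1001 = 6.02 × 10⁸.
Original = 0.246 nM × 6.02 × 10⁸ = 1.48 × 10⁸ nM = 0.148 M.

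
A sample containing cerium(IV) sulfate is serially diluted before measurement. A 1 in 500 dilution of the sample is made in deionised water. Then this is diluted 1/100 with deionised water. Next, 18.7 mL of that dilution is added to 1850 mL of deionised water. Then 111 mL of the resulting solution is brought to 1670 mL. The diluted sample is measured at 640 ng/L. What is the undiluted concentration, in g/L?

Overall dilution factor = 500 × 100 × 99.93 × 15.05 = 7.52 × 10⁷.
Original = 640 ng/L × 7.52 × 10⁷ = 4.81 × 10¹⁰ ng/L = 48.1 g/L.

48.1 g/L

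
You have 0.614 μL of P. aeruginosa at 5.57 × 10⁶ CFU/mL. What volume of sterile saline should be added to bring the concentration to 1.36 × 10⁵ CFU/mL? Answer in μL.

24.5 μL

V₂ = C₁V₁/C₂ = 5.57 × 10⁶ × 0.614 / 1.36 × 10⁵ = 25.1 μL.
Diluent to add = V₂ − V₁ = 25.1 − 0.614 = 24.5 μL.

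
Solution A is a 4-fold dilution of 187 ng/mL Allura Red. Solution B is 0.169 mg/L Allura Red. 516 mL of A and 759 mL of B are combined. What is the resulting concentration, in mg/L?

C_A = 187 ng/mL / 4 = 46.8 ng/mL.
C_B = 0.169 mg/L = 169 ng/mL.
C_mix = (C_A·V_A + C_B·V_B)/(V_A + V_B) = (46.8×516 + 169×759) / 1275 = 120 ng/mL = 0.120 mg/L.

0.120 mg/L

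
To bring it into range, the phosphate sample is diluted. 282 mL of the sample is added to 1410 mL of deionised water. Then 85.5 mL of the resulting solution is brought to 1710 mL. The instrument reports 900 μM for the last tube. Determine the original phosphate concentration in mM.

108 mM

Overall dilution factor = 6 × 20 = 120.
Original = 900 μM × 120 = 1.08 × 10⁵ μM = 108 mM.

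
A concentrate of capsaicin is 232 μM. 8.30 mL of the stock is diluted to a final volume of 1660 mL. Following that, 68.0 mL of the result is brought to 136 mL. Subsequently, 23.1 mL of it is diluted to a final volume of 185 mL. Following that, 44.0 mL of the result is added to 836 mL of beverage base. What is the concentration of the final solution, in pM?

3620 pM

Overall dilution factor = 200 × 2 × 8.009 × 20 = 6.41 × 10⁴.
232 μM / 6.41 × 10⁴ = 3.62 × 10⁻³ μM = 3620 pM.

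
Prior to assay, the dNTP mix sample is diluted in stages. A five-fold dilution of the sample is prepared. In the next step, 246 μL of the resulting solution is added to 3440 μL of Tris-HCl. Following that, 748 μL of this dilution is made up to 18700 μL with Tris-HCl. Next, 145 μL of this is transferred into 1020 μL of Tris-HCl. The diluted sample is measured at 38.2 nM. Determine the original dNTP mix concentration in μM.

575 μM

Overall dilution factor = 5 × 14.98 × 25 × 8.034 = 1.50 × 10⁴.
Original = 38.2 nM × 1.50 × 10⁴ = 5.75 × 10⁵ nM = 575 μM.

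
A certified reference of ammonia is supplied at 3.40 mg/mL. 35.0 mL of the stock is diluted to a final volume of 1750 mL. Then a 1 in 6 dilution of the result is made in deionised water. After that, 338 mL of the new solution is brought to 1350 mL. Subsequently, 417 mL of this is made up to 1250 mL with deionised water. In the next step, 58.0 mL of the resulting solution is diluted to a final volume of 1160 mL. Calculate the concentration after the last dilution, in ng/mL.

Overall dilution factor = 50 × 6 × 3.994 × 2.998 × 20 = 7.18 × 10⁴.
3.40 mg/mL / 7.18 × 10⁴ = 4.73 × 10⁻⁵ mg/mL = 47.3 ng/mL.

47.3 ng/mL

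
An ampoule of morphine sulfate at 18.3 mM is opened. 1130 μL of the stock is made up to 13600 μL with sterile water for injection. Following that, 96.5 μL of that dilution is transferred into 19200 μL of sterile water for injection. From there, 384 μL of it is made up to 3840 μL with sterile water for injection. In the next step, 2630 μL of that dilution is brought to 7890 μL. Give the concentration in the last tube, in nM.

Overall dilution factor = 12.04 × 200.0 × 10 × 3 = 7.22 × 10⁴.
18.3 mM / 7.22 × 10⁴ = 2.53 × 10⁻⁴ mM = 253 nM.

253 nM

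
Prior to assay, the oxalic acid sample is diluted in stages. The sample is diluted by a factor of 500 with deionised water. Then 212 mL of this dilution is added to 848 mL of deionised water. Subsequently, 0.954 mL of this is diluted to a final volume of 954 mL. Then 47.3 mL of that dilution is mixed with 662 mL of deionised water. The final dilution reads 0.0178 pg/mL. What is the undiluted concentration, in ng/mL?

667 ng/mL

Overall dilution factor = 500 × 5 × 1000 × 15.00 = 3.75 × 10⁷.
Original = 0.0178 pg/mL × 3.75 × 10⁷ = 6.67 × 10⁵ pg/mL = 667 ng/mL.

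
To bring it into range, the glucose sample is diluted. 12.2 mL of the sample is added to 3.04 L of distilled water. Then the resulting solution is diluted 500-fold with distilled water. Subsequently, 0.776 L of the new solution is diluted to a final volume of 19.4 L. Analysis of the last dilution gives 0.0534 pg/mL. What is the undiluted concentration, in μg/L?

Overall dilution factor = 250.2 × 500 × 25 = 3.13 × 10⁶.
Original = 0.0534 pg/mL × 3.13 × 10⁶ = 1.67 × 10⁵ pg/mL = 167 μg/L.

167 μg/L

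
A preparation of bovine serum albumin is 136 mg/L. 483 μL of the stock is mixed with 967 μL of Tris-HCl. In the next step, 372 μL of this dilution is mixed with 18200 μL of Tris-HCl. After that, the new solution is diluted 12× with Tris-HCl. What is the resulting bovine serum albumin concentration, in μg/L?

Overall dilution factor = 3.002 × 49.92 × 12 = 1799.
136 mg/L / 1799 = 0.0756 mg/L = 75.6 μg/L.

75.6 μg/L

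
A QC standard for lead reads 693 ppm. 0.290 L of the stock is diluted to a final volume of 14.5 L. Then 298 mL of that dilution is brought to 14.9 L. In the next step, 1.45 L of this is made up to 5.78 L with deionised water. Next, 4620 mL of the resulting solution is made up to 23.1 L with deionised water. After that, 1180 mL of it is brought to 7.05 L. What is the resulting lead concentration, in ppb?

2.33 ppb

Overall dilution factor = 50 × 50 × 3.986 × 5 × 5.975 = 2.98 × 10⁵.
693 ppm / 2.98 × 10⁵ = 2.33 × 10⁻³ ppm = 2.33 ppb.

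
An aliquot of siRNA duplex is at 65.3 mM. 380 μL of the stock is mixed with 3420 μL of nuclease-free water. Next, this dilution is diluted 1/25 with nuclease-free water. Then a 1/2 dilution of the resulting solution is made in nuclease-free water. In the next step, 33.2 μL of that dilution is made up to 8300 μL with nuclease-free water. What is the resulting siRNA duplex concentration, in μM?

0.522 μM

Overall dilution factor = 10 × 25 × 2 × 250 = 1.25 × 10⁵.
65.3 mM / 1.25 × 10⁵ = 5.22 × 10⁻⁴ mM = 0.522 μM.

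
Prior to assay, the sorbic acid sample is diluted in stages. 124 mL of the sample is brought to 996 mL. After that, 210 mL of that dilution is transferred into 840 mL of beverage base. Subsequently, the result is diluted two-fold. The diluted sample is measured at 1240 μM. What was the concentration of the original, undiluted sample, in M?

Overall dilution factor = 8.032 × 5 × 2 = 80.3.
Original = 1240 μM × 80.3 = 9.96 × 10⁴ μM = 0.0996 M.

0.0996 M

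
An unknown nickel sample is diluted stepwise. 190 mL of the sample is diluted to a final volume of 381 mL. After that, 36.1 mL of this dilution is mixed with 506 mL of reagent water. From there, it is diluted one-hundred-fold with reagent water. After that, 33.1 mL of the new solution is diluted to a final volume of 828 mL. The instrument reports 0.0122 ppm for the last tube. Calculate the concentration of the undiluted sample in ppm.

Overall dilution factor = 2.005 × 15.02 × 100 × 25.02 = 7.53 × 10⁴.
Original = 0.0122 ppm × 7.53 × 10⁴ = 919 ppm.

919 ppm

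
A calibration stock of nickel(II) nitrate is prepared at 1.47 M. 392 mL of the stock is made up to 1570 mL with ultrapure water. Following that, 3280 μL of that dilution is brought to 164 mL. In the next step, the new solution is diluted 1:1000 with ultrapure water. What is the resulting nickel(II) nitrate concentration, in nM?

7340 nM

Overall dilution factor = 4.005 × 50 × 1000 = 2.00 × 10⁵.
1.47 M / 2.00 × 10⁵ = 7.34 × 10⁻⁶ M = 7340 nM.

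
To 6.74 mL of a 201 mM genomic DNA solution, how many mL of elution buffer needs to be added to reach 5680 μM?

232 mL

5680 μM = 5.68 mM.
V₂ = C₁V₁/C₂ = 201 × 6.74 / 5.68 = 239 mL.
Diluent to add = V₂ − V₁ = 239 − 6.74 = 232 mL.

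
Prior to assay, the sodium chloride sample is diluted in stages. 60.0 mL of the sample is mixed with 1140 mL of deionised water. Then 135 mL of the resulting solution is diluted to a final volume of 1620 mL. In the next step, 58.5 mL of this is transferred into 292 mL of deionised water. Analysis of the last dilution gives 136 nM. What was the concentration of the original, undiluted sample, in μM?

196 μM

Overall dilution factor = 20 × 12 × 5.991 = 1438.
Original = 136 nM × 1438 = 1.96 × 10⁵ nM = 196 μM.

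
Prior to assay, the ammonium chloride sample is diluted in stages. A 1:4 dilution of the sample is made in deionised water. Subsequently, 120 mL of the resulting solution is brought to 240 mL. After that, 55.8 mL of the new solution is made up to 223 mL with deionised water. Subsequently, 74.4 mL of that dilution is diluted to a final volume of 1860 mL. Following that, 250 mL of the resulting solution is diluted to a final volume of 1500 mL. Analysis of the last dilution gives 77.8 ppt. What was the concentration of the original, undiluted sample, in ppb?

Overall dilution factor = 4 × 2 × 3.996 × 25 × 6 = 4796.
Original = 77.8 ppt × 4796 = 3.73 × 10⁵ ppt = 373 ppb.

373 ppb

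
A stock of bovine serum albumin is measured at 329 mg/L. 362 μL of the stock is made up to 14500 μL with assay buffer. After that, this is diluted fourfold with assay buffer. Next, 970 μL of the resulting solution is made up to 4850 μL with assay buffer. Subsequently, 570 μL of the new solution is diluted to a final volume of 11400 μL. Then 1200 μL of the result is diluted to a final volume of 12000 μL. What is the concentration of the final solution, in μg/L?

Overall dilution factor = 40.06 × 4 × 5 × 20 × 10 = 1.60 × 10⁵.
329 mg/L / 1.60 × 10⁵ = 2.05 × 10⁻³ mg/L = 2.05 μg/L.

2.05 μg/L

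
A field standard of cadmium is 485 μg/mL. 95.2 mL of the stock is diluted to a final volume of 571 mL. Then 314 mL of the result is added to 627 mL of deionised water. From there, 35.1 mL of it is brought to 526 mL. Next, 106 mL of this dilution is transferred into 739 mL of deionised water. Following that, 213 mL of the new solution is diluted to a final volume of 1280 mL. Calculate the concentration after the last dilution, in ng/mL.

37.6 ng/mL

Overall dilution factor = 5.998 × 2.997 × 14.99 × 7.972 × 6.009 = 1.29 × 10⁴.
485 μg/mL / 1.29 × 10⁴ = 0.0376 μg/mL = 37.6 ng/mL.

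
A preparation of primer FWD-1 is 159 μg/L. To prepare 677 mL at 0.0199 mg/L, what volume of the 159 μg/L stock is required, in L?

0.0847 L

0.0199 mg/L = 19.9 μg/L.
V₁ = C₂V₂/C₁ = 19.9 × 677 / 159 = 84.7 mL = 0.0847 L.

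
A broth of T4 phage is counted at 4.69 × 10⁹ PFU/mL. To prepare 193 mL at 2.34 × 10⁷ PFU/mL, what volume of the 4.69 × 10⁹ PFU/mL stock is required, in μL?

V₁ = C₂V₂/C₁ = 2.34 × 10⁷ × 193 / 4.69 × 10⁹ = 0.963 mL = 963 μL.

963 μL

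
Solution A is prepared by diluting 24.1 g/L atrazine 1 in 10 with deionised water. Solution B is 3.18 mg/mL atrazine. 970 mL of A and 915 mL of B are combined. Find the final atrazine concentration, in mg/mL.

C_A = 24.1 g/L / 10 = 2.41 g/L.
C_B = 3.18 mg/mL = 3.18 g/L.
C_mix = (C_A·V_A + C_B·V_B)/(V_A + V_B) = (2.41×970 + 3.18×915) / 1885 = 2.78 g/L = 2.78 mg/mL.

2.78 mg/mL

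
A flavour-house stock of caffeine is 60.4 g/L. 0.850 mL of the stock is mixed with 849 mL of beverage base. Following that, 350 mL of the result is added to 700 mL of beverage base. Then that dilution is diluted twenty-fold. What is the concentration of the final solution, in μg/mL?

1.01 μg/mL

Overall dilution factor = 999.8 × 3 × 20 = 6.00 × 10⁴.
60.4 g/L / 6.00 × 10⁴ = 1.01 × 10⁻³ g/L = 1.01 μg/mL.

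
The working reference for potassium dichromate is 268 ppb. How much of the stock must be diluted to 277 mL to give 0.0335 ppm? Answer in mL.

34.6 mL

0.0335 ppm = 33.5 ppb.
V₁ = C₂V₂/C₁ = 33.5 × 277 / 268 = 34.6 mL.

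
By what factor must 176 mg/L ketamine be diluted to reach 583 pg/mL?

Factor = C₀/C_target = 176 mg/L / 583 pg/mL = 3.02 × 10⁵.

3.02 × 10⁵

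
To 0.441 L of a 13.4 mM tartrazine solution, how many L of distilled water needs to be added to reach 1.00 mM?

V₂ = C₁V₁/C₂ = 13.4 × 0.441 / 1.00 = 5.91 L.
Diluent to add = V₂ − V₁ = 5.91 − 0.441 = 5.47 L.

5.47 L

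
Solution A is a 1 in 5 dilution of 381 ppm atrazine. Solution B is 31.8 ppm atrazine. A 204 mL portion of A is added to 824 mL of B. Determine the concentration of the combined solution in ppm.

40.6 ppm

C_A = 381 ppm / 5 = 76.2 ppm.
C_mix = (C_A·V_A + C_B·V_B)/(V_A + V_B) = (76.2×204 + 31.8×824) / 1028 = 40.6 ppm.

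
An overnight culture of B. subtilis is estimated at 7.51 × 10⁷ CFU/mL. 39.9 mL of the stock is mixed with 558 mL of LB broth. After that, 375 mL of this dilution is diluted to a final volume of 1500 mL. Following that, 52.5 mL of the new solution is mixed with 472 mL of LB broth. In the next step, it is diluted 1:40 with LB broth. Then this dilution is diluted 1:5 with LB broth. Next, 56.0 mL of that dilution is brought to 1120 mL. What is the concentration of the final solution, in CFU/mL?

31.4 CFU/mL

Overall dilution factor = 14.98 × 4 × 9.990 × 40 × 5 × 20 = 2.40 × 10⁶.
7.51 × 10⁷ CFU/mL / 2.40 × 10⁶ = 31.4 CFU/mL.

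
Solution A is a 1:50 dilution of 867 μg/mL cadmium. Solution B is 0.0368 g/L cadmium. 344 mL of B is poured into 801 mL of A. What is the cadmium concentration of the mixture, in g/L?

C_A = 867 μg/mL / 50 = 17.3 μg/mL.
C_B = 0.0368 g/L = 36.8 μg/mL.
C_mix = (C_A·V_A + C_B·V_B)/(V_A + V_B) = (17.3×801 + 36.8×344) / 1145 = 23.2 μg/mL = 0.0232 g/L.

0.0232 g/L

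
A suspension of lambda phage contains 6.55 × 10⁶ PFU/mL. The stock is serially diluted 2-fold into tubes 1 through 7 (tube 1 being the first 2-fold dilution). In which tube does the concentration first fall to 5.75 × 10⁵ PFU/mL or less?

tube 4

Tube n has concentration 6.55 × 10⁶ PFU/mL / 2ⁿ.
Need 2ⁿ ≥ 6.55 × 10⁶ PFU/mL / 5.75 × 10⁵ PFU/mL = 11.4, so n ≥ 3.51.
First such tube: n = 4.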